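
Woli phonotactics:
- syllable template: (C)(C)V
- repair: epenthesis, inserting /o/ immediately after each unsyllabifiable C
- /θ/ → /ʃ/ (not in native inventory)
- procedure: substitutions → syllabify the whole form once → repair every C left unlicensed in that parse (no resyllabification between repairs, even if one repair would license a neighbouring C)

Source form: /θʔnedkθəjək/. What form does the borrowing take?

Substitution: /θ/ → /ʃ/, giving /ʃʔnedkʃəjək/.
Syllabifying with onset maximization leaves /ʃ/, /d/, /k/ stranded (no codas are permitted; onsets may contain at most 2 consonants).
Each unlicensed consonant becomes the onset of a new syllable: /ʃ/ → /ʃo/, /d/ → /do/, /k/ → /ko/.

ʃoʔnedokʃəjəko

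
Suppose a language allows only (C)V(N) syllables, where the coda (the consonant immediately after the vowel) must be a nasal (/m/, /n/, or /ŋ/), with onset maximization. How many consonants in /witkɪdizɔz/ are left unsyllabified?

2

Syllabifying with onset maximization leaves /t/, /z/ stranded (only a nasal (/m/, /n/, or /ŋ/) is licensed in coda position; onsets are limited to one consonant).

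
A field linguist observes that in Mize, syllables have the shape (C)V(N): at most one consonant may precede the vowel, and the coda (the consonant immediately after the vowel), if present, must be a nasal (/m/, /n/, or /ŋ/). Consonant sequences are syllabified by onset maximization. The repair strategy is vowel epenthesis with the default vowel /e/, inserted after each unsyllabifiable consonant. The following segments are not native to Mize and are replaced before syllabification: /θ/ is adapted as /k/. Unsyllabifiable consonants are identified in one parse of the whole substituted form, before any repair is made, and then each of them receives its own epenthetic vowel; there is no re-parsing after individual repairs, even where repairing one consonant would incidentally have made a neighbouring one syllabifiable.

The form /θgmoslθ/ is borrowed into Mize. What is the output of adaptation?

Substitution: /θ/ → /k/, giving /kgmoslk/.
Under (C)V(N), the unsyllabifiable consonants are /k/, /g/, /s/, /l/, /k/ (only a nasal (/m/, /n/, or /ŋ/) is licensed in coda position; onsets are limited to one consonant).
Epenthesis after each stranded consonant: /k/ → /ke/, /g/ → /ge/, /s/ → /se/, /l/ → /le/, /k/ → /ke/.

kegemoseleke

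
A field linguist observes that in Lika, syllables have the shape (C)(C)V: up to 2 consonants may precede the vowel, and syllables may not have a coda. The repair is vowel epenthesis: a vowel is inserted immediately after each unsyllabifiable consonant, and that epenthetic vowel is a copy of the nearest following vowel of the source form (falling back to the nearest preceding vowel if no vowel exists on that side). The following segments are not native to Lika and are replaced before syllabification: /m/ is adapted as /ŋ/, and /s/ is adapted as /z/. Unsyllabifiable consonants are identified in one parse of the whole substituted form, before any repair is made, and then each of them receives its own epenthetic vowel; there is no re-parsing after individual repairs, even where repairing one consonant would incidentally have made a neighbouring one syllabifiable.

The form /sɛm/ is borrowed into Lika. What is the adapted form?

Substitution: /s/ → /z/, /m/ → /ŋ/, giving /zɛŋ/.
Syllabifying with onset maximization leaves /ŋ/ stranded (no codas are permitted; onsets may contain at most 2 consonants).
Epenthesis after each stranded consonant: /ŋ/ → /ŋɛ/.

zɛŋɛ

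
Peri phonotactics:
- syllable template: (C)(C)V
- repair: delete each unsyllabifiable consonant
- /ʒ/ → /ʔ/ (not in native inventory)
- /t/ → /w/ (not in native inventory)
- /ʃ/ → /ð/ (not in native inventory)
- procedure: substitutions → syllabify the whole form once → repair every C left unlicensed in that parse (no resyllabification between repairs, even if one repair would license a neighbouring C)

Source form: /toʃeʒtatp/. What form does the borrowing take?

woðeʔwa

Substitution: /t/ → /w/, /ʃ/ → /ð/, /ʒ/ → /ʔ/, giving /woðeʔwawp/.
Under (C)(C)V, the unsyllabifiable consonants are /w/, /p/ (no codas are permitted; onsets may contain at most 2 consonants).
Deleting the stranded consonants removes /w/, /p/.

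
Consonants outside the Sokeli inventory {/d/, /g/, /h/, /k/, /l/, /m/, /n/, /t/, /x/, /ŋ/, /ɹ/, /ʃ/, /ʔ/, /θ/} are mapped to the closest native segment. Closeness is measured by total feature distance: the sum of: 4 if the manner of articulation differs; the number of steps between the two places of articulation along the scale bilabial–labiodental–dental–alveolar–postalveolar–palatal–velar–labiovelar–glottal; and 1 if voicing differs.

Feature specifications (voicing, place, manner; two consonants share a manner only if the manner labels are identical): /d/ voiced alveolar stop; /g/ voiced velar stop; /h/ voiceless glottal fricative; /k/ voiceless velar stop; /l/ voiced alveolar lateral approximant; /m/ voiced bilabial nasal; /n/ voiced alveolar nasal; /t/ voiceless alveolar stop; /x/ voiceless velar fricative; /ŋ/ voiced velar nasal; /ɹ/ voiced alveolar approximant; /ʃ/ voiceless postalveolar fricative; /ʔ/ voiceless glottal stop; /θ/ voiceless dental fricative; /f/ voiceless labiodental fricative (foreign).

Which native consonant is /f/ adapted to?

θ

/θ/ is closest: same manner (fricative), place distance 1 (labiodental→dental), same voicing; total 1. Next closest is /ʃ/ at distance 3.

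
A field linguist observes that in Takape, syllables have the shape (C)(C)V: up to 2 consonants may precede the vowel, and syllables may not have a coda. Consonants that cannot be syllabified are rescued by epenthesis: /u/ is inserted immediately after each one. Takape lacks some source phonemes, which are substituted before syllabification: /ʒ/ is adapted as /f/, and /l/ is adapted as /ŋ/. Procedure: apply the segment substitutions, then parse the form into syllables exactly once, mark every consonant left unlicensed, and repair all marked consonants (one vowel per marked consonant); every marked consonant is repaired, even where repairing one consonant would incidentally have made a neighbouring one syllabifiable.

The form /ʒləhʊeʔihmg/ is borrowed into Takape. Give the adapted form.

fŋəhʊeʔihumugu

Substitution: /ʒ/ → /f/, /l/ → /ŋ/, giving /fŋəhʊeʔihmg/.
The consonants /h/, /m/, /g/ cannot be parsed into a legal (C)(C)V syllable (no codas are permitted; onsets may contain at most 2 consonants).
Epenthesis after each stranded consonant: /h/ → /hu/, /m/ → /mu/, /g/ → /gu/.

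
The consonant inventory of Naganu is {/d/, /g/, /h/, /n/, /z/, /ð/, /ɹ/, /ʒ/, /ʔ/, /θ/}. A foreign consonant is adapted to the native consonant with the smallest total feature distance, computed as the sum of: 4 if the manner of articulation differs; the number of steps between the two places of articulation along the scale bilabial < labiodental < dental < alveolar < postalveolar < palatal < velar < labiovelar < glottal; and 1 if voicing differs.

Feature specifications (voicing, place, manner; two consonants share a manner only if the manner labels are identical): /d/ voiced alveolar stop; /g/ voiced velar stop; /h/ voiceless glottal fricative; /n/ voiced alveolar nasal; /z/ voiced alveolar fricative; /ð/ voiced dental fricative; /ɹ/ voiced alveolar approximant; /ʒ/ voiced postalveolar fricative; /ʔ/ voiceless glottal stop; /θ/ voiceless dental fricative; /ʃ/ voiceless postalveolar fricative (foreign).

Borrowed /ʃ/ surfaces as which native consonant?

/ʒ/ is closest: same manner (fricative), place distance 0 (postalveolar→postalveolar), voicing differs (+1); total 1. Next closest is /z/ at distance 2.

ʒ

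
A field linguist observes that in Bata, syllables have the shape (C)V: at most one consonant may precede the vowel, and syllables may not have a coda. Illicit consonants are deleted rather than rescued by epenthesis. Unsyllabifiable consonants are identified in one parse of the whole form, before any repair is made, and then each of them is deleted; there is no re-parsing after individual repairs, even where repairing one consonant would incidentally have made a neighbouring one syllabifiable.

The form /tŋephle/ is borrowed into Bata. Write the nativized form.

ŋele

Syllabifying with onset maximization leaves /t/, /p/, /h/ stranded (no codas are permitted; onsets are limited to one consonant).
Deletion applies to /t/, /p/, /h/.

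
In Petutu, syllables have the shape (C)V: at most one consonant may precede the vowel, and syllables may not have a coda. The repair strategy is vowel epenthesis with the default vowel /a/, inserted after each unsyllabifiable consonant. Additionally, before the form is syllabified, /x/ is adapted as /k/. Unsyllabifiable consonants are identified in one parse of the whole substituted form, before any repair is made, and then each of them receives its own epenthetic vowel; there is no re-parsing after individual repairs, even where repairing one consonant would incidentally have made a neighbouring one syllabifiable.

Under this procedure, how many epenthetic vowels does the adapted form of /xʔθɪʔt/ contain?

4

After substitution the input is /kʔθɪʔt/.
The unsyllabifiable consonants are /k/, /ʔ/, /ʔ/, /t/; each receives one epenthetic vowel.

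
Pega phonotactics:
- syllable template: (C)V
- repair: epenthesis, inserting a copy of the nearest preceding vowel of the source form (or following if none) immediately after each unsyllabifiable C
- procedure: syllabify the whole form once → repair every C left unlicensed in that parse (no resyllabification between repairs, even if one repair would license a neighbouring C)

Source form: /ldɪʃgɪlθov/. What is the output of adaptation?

lɪdɪʃɪgɪlɪθovo

Under (C)V, the unsyllabifiable consonants are /l/, /ʃ/, /l/, /v/ (no codas are permitted; onsets are limited to one consonant).
Each unlicensed consonant becomes the onset of a new syllable: /l/ → /lɪ/, /ʃ/ → /ʃɪ/, /l/ → /lɪ/, /v/ → /vo/.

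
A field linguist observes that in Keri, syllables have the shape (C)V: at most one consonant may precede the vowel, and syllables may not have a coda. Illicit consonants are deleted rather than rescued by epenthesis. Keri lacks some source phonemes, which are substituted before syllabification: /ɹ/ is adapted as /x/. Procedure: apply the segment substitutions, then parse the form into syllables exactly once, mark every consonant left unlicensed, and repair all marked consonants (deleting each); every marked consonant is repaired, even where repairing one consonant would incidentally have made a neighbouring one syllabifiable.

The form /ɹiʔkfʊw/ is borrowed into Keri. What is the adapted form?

Substitution: /ɹ/ → /x/, giving /xiʔkfʊw/.
Syllabifying with onset maximization leaves /ʔ/, /k/, /w/ stranded (no codas are permitted; onsets are limited to one consonant).
Deletion applies to /ʔ/, /k/, /w/.

xifʊ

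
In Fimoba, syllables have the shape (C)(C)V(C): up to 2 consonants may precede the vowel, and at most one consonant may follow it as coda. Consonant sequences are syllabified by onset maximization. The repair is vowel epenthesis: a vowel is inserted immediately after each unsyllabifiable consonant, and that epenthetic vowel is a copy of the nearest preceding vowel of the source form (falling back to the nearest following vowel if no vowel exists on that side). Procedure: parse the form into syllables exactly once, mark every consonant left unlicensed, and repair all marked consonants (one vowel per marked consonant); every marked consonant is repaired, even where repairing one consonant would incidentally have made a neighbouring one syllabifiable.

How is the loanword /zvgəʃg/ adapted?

Syllabifying with onset maximization leaves /z/, /g/ stranded (at most one coda consonant is licensed; onsets may contain at most 2 consonants).
Epenthesis after each stranded consonant: /z/ → /zə/, /g/ → /gə/.

zəvgəʃgə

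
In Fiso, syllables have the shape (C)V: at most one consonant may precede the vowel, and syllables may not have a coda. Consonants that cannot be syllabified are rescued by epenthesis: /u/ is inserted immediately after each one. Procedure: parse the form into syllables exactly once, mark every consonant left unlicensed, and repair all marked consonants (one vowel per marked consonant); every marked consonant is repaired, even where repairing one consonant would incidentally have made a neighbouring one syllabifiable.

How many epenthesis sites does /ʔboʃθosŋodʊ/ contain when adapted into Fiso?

The unsyllabifiable consonants are /ʔ/, /ʃ/, /s/; each receives one epenthetic vowel.

3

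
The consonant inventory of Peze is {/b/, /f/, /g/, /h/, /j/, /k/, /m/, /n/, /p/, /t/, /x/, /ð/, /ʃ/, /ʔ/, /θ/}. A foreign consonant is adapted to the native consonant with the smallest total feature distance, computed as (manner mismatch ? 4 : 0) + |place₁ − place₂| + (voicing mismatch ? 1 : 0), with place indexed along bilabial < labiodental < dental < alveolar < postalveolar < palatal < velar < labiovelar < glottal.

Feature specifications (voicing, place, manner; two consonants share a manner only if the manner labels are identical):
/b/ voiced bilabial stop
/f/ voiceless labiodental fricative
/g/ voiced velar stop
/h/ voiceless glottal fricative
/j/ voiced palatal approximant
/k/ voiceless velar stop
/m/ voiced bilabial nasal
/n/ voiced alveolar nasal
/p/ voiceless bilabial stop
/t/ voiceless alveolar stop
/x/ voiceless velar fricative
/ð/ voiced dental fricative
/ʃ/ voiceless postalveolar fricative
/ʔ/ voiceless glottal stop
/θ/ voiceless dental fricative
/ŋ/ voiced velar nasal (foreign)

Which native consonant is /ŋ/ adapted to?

/n/ is closest: same manner (nasal), place distance 3 (velar→alveolar), same voicing; total 3. Next closest is /g/ at distance 4.

n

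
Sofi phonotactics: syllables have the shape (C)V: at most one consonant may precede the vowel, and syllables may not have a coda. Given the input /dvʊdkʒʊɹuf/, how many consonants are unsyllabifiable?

Syllabifying with onset maximization leaves /d/, /d/, /k/, /f/ stranded (no codas are permitted; onsets are limited to one consonant).

4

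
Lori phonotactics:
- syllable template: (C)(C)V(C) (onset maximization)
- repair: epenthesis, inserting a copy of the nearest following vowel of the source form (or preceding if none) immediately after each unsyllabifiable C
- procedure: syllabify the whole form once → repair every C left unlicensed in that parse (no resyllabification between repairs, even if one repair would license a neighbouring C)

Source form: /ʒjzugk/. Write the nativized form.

ʒujzugku

The consonants /ʒ/, /k/ cannot be parsed into a legal (C)(C)V(C) syllable (at most one coda consonant is licensed; onsets may contain at most 2 consonants).
Inserting the epenthetic vowel yields /ʒ/ → /ʒu/, /k/ → /ku/.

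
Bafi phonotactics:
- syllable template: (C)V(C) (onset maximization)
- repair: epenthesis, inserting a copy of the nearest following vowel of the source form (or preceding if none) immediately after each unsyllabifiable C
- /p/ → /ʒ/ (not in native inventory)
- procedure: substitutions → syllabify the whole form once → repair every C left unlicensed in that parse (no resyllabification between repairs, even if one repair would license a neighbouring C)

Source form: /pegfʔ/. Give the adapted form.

ʒegfeʔe

Substitution: /p/ → /ʒ/, giving /ʒegfʔ/.
Syllabifying with onset maximization leaves /f/, /ʔ/ stranded (at most one coda consonant is licensed; onsets are limited to one consonant).
Epenthesis after each stranded consonant: /f/ → /fe/, /ʔ/ → /ʔe/.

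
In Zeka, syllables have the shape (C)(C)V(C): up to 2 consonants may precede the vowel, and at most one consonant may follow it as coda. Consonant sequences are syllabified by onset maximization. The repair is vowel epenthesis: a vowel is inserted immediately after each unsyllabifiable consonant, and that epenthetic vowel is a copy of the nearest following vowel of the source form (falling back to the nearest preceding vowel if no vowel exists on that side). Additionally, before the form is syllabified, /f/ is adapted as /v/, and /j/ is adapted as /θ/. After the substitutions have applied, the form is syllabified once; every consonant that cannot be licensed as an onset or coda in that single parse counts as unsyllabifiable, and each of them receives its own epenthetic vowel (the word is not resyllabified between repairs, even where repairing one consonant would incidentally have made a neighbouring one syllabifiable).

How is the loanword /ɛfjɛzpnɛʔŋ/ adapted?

Substitution: /f/ → /v/, /j/ → /θ/, giving /ɛvθɛzpnɛʔŋ/.
The consonants /ŋ/ cannot be parsed into a legal (C)(C)V(C) syllable (at most one coda consonant is licensed; onsets may contain at most 2 consonants).
Epenthesis after each stranded consonant: /ŋ/ → /ŋɛ/.

ɛvθɛzpnɛʔŋɛ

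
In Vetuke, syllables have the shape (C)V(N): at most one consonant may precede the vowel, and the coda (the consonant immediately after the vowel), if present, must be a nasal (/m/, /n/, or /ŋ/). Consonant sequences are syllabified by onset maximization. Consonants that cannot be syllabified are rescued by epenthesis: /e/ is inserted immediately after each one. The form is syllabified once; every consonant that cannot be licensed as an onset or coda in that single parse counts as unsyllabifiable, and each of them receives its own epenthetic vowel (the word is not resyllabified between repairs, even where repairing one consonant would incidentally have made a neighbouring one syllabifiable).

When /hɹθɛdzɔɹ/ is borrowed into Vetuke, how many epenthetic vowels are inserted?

The unsyllabifiable consonants are /h/, /ɹ/, /d/, /ɹ/; each receives one epenthetic vowel.

4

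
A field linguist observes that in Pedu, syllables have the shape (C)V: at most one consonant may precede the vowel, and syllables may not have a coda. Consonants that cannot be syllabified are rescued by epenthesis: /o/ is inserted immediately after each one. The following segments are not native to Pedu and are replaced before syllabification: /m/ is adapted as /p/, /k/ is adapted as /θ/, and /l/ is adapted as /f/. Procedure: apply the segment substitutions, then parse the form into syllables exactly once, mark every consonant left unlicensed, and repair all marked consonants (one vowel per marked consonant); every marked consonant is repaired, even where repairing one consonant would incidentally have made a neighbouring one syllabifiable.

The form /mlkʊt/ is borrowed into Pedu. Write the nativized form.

Substitution: /m/ → /p/, /l/ → /f/, /k/ → /θ/, giving /pfθʊt/.
Under (C)V, the unsyllabifiable consonants are /p/, /f/, /t/ (no codas are permitted; onsets are limited to one consonant).
Inserting the epenthetic vowel yields /p/ → /po/, /f/ → /fo/, /t/ → /to/.

pofoθʊto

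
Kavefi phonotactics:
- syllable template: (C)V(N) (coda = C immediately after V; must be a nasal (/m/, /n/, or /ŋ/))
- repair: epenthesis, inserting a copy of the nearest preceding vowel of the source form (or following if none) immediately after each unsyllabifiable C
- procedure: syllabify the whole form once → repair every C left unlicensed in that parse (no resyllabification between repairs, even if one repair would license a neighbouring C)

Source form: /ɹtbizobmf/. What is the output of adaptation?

ɹitibizobomofo

The consonants /ɹ/, /t/, /b/, /m/, /f/ cannot be parsed into a legal (C)V(N) syllable (only a nasal (/m/, /n/, or /ŋ/) is licensed in coda position; onsets are limited to one consonant).
Epenthesis after each stranded consonant: /ɹ/ → /ɹi/, /t/ → /ti/, /b/ → /bo/, /m/ → /mo/, /f/ → /fo/.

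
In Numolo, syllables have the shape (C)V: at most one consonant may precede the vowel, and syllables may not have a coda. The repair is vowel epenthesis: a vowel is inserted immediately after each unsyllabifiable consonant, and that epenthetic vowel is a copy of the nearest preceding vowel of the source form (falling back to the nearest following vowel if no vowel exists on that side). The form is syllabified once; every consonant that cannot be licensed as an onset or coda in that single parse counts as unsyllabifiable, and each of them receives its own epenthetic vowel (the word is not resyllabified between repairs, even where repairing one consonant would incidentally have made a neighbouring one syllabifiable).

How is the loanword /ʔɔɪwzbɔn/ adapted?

The consonants /w/, /z/, /n/ cannot be parsed into a legal (C)V syllable (no codas are permitted; onsets are limited to one consonant).
Epenthesis after each stranded consonant: /w/ → /wɪ/, /z/ → /zɪ/, /n/ → /nɔ/.

ʔɔɪwɪzɪbɔnɔ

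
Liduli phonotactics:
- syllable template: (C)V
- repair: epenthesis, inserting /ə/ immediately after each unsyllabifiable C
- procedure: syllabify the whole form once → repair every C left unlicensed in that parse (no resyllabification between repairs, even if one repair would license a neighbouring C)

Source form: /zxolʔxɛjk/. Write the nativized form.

zəxoləʔəxɛjəkə

The consonants /z/, /l/, /ʔ/, /j/, /k/ cannot be parsed into a legal (C)V syllable (no codas are permitted; onsets are limited to one consonant).
Inserting the epenthetic vowel yields /z/ → /zə/, /l/ → /lə/, /ʔ/ → /ʔə/, /j/ → /jə/, /k/ → /kə/.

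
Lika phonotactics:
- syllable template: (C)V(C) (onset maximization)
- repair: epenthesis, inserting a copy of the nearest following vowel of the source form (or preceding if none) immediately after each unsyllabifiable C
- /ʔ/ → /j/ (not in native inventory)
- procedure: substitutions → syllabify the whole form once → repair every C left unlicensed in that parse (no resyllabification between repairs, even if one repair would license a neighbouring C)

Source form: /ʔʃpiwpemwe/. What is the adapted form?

Substitution: /ʔ/ → /j/, giving /jʃpiwpemwe/.
The consonants /j/, /ʃ/ cannot be parsed into a legal (C)V(C) syllable (at most one coda consonant is licensed; onsets are limited to one consonant).
Epenthesis after each stranded consonant: /j/ → /ji/, /ʃ/ → /ʃi/.

jiʃipiwpemwe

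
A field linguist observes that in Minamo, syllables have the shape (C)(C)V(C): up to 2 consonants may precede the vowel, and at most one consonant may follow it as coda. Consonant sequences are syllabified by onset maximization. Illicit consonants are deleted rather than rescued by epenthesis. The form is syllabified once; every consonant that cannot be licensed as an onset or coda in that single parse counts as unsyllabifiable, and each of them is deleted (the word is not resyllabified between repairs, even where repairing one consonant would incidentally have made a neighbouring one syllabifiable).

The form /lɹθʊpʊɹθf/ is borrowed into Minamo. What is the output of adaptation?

The consonants /l/, /θ/, /f/ cannot be parsed into a legal (C)(C)V(C) syllable (at most one coda consonant is licensed; onsets may contain at most 2 consonants).
Each unlicensed consonant is deleted: /l/, /θ/, /f/.

ɹθʊpʊɹ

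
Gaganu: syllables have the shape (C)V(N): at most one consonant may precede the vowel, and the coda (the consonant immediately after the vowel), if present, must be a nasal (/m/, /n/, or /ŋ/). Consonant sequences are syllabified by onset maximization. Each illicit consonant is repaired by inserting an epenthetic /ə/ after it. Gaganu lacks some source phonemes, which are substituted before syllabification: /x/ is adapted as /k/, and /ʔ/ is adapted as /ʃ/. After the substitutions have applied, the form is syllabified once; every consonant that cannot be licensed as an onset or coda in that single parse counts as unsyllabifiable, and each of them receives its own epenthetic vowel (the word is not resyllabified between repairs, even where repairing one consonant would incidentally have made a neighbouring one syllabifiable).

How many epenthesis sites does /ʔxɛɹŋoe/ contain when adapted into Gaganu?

After substitution the input is /ʃkɛɹŋoe/.
The unsyllabifiable consonants are /ʃ/, /ɹ/; each receives one epenthetic vowel.

2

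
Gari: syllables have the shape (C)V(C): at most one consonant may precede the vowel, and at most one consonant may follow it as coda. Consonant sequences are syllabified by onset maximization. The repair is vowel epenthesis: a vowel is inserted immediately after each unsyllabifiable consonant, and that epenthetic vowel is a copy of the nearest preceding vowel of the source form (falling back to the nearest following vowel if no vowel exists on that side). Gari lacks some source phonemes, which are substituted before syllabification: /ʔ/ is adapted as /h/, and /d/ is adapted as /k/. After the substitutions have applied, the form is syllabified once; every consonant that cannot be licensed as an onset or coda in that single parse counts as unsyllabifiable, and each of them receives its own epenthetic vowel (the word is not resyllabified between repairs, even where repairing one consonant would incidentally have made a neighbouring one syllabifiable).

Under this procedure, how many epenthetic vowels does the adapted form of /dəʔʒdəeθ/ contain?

After substitution the input is /kəhʒkəeθ/.
The unsyllabifiable consonants are /ʒ/; each receives one epenthetic vowel.

1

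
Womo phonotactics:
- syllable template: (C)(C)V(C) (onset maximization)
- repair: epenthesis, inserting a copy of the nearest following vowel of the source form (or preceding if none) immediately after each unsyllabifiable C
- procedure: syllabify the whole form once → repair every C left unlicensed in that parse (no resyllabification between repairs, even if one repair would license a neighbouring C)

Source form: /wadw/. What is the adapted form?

The consonants /w/ cannot be parsed into a legal (C)(C)V(C) syllable (at most one coda consonant is licensed; onsets may contain at most 2 consonants).
Each unlicensed consonant becomes the onset of a new syllable: /w/ → /wa/.

wadwa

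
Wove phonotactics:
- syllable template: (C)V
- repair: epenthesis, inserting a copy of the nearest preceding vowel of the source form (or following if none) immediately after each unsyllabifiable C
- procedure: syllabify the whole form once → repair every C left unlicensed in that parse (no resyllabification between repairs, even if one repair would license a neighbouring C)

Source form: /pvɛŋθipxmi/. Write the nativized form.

pɛvɛŋɛθipiximi

Under (C)V, the unsyllabifiable consonants are /p/, /ŋ/, /p/, /x/ (no codas are permitted; onsets are limited to one consonant).
Inserting the epenthetic vowel yields /p/ → /pɛ/, /ŋ/ → /ŋɛ/, /p/ → /pi/, /x/ → /xi/.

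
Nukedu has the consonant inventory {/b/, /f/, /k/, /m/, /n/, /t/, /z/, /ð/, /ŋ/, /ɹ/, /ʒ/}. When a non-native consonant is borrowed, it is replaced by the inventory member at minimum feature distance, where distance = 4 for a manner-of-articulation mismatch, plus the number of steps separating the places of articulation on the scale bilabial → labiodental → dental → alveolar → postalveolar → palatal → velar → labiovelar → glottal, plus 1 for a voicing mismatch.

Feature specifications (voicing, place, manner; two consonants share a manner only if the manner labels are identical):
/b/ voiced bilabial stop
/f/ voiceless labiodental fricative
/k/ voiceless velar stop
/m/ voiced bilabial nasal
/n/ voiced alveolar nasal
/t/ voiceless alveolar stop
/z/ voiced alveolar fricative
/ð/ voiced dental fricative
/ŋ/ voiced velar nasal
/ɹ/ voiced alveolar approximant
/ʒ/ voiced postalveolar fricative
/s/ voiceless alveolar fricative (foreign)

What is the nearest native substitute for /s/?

z

/z/ is closest: same manner (fricative), place distance 0 (alveolar→alveolar), voicing differs (+1); total 1. Next closest is /f/ at distance 2.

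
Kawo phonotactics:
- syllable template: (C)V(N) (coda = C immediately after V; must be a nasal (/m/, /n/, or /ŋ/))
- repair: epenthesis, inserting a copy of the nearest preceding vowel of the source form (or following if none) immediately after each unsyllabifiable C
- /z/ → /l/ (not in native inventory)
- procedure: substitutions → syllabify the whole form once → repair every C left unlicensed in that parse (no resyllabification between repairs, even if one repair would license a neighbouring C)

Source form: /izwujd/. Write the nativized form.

iliwujudu

Substitution: /z/ → /l/, giving /ilwujd/.
Under (C)V(N), the unsyllabifiable consonants are /l/, /j/, /d/ (only a nasal (/m/, /n/, or /ŋ/) is licensed in coda position; onsets are limited to one consonant).
Inserting the epenthetic vowel yields /l/ → /li/, /j/ → /ju/, /d/ → /du/.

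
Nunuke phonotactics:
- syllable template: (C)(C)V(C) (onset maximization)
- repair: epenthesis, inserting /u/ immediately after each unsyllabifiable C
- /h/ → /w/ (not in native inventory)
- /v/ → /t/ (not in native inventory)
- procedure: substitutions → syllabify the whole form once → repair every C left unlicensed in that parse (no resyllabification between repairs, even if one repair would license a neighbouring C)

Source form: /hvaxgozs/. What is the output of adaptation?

wtaxgozsu

Substitution: /h/ → /w/, /v/ → /t/, giving /wtaxgozs/.
Under (C)(C)V(C), the unsyllabifiable consonants are /s/ (at most one coda consonant is licensed; onsets may contain at most 2 consonants).
Each unlicensed consonant becomes the onset of a new syllable: /s/ → /su/.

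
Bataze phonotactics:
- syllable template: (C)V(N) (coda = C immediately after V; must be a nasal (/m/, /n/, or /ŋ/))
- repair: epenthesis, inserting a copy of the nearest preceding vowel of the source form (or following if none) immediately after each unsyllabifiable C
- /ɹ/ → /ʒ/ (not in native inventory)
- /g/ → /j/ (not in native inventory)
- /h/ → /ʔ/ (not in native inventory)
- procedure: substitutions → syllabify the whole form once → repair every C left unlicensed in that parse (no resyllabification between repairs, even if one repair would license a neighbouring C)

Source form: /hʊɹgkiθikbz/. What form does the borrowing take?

ʔʊʒʊjʊkiθikibizi

Substitution: /h/ → /ʔ/, /ɹ/ → /ʒ/, /g/ → /j/, giving /ʔʊʒjkiθikbz/.
Under (C)V(N), the unsyllabifiable consonants are /ʒ/, /j/, /k/, /b/, /z/ (only a nasal (/m/, /n/, or /ŋ/) is licensed in coda position; onsets are limited to one consonant).
Epenthesis after each stranded consonant: /ʒ/ → /ʒʊ/, /j/ → /jʊ/, /k/ → /ki/, /b/ → /bi/, /z/ → /zi/.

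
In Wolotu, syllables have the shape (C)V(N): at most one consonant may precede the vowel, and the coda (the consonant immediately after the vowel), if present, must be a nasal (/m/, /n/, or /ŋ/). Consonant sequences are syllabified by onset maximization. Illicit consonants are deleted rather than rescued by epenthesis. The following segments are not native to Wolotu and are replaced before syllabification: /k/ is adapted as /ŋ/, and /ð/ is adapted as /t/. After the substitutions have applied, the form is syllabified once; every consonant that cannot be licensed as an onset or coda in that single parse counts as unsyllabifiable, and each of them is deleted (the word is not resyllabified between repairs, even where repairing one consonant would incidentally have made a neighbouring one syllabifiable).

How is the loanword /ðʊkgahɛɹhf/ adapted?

tʊŋgahɛ

Substitution: /ð/ → /t/, /k/ → /ŋ/, giving /tʊŋgahɛɹhf/.
Under (C)V(N), the unsyllabifiable consonants are /ɹ/, /h/, /f/ (only a nasal (/m/, /n/, or /ŋ/) is licensed in coda position; onsets are limited to one consonant).
Deleting the stranded consonants removes /ɹ/, /h/, /f/.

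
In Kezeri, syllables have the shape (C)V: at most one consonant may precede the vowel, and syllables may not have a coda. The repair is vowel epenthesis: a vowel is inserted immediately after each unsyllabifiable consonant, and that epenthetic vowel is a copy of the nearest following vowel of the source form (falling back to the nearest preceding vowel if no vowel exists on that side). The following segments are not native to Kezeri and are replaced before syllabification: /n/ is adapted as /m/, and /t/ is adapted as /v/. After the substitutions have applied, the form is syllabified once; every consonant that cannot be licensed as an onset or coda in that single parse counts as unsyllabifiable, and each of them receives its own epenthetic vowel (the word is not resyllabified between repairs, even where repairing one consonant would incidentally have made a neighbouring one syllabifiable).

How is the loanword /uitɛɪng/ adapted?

Substitution: /t/ → /v/, /n/ → /m/, giving /uivɛɪmg/.
Under (C)V, the unsyllabifiable consonants are /m/, /g/ (no codas are permitted; onsets are limited to one consonant).
Inserting the epenthetic vowel yields /m/ → /mɪ/, /g/ → /gɪ/.

uivɛɪmɪgɪ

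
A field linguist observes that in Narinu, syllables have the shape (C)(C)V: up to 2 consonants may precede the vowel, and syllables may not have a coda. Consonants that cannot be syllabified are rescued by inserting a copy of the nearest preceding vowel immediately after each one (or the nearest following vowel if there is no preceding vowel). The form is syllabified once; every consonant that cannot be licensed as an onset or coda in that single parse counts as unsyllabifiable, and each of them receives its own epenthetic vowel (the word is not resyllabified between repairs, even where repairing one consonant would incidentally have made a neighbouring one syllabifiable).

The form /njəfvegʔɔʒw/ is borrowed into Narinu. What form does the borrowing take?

Under (C)(C)V, the unsyllabifiable consonants are /ʒ/, /w/ (no codas are permitted; onsets may contain at most 2 consonants).
Epenthesis after each stranded consonant: /ʒ/ → /ʒɔ/, /w/ → /wɔ/.

njəfvegʔɔʒɔwɔ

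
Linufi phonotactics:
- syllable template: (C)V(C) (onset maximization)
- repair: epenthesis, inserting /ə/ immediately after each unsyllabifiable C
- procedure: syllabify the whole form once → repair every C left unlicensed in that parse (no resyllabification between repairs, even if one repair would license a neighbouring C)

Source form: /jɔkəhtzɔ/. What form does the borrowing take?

Under (C)V(C), the unsyllabifiable consonants are /t/ (at most one coda consonant is licensed; onsets are limited to one consonant).
Inserting the epenthetic vowel yields /t/ → /tə/.

jɔkəhtəzɔ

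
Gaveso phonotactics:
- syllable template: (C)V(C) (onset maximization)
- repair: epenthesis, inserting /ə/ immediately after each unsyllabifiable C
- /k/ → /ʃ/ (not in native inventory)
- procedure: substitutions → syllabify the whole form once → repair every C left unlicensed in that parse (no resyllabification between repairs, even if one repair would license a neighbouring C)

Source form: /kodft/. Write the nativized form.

Substitution: /k/ → /ʃ/, giving /ʃodft/.
Under (C)V(C), the unsyllabifiable consonants are /f/, /t/ (at most one coda consonant is licensed; onsets are limited to one consonant).
Each unlicensed consonant becomes the onset of a new syllable: /f/ → /fə/, /t/ → /tə/.

ʃodfətə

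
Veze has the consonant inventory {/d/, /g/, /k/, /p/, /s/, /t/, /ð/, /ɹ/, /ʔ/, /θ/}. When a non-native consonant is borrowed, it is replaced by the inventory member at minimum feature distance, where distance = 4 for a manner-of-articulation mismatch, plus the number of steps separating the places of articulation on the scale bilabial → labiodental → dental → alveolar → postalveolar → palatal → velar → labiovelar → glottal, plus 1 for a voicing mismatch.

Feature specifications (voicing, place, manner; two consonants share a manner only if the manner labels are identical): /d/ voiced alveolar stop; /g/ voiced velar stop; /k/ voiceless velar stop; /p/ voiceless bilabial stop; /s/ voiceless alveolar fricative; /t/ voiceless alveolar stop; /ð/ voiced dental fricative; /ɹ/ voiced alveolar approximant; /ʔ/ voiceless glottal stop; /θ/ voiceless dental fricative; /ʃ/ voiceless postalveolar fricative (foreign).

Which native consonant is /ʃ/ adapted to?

/s/ is closest: same manner (fricative), place distance 1 (postalveolar→alveolar), same voicing; total 1. Next closest is /θ/ at distance 2.

s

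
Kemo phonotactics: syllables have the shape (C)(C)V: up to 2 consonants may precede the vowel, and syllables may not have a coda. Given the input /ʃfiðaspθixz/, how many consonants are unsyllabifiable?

3

The consonants /s/, /x/, /z/ cannot be parsed into a legal (C)(C)V syllable (no codas are permitted; onsets may contain at most 2 consonants).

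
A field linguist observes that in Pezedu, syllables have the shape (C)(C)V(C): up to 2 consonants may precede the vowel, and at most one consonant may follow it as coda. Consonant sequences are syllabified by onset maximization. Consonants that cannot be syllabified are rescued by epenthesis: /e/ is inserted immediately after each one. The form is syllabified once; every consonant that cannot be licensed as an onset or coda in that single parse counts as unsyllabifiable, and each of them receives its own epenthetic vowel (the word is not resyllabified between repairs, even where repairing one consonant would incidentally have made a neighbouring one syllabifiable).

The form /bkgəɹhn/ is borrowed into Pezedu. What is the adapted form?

bekgəɹhene

Syllabifying with onset maximization leaves /b/, /h/, /n/ stranded (at most one coda consonant is licensed; onsets may contain at most 2 consonants).
Each unlicensed consonant becomes the onset of a new syllable: /b/ → /be/, /h/ → /he/, /n/ → /ne/.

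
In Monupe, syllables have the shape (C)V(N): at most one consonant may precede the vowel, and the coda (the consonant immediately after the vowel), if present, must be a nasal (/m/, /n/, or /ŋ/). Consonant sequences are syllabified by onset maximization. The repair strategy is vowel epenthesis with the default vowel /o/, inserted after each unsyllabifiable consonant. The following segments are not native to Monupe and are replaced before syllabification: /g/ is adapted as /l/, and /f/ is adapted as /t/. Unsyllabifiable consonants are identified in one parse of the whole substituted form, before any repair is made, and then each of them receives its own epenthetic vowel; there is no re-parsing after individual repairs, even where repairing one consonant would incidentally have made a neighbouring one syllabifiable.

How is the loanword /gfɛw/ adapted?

lotɛwo

Substitution: /g/ → /l/, /f/ → /t/, giving /ltɛw/.
Syllabifying with onset maximization leaves /l/, /w/ stranded (only a nasal (/m/, /n/, or /ŋ/) is licensed in coda position; onsets are limited to one consonant).
Epenthesis after each stranded consonant: /l/ → /lo/, /w/ → /wo/.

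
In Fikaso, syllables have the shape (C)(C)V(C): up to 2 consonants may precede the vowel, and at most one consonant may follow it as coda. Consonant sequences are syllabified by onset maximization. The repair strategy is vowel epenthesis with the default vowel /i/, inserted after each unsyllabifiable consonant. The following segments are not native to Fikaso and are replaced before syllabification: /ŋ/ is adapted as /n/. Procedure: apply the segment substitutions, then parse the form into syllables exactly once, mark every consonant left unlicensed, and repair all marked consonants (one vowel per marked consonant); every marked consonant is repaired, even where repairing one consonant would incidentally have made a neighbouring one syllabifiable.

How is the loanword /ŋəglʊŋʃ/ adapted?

nəglʊnʃi

Substitution: /ŋ/ → /n/, giving /nəglʊnʃ/.
Under (C)(C)V(C), the unsyllabifiable consonants are /ʃ/ (at most one coda consonant is licensed; onsets may contain at most 2 consonants).
Each unlicensed consonant becomes the onset of a new syllable: /ʃ/ → /ʃi/.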